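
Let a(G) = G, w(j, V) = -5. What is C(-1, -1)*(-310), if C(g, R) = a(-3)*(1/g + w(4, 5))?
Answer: -5580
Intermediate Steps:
C(g, R) = 15 - 3/g (C(g, R) = -3*(1/g - 5) = -3*(-5 + 1/g) = 15 - 3/g)
C(-1, -1)*(-310) = (15 - 3/(-1))*(-310) = (15 - 3*(-1))*(-310) = (15 + 3)*(-310) = 18*(-310) = -5580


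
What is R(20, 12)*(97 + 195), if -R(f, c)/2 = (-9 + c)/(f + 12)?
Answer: -219/4 ≈ -54.750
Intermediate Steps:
R(f, c) = -2*(-9 + c)/(12 + f) (R(f, c) = -2*(-9 + c)/(f + 12) = -2*(-9 + c)/(12 + f))
R(20, 12)*(97 + 195) = (2*(9 - 1*12)/(12 + 20))*(97 + 195) = (2*(9 - 12)/32)*292 = (2*(1/32)*(-3))*292 = -3/16*292 = -219/4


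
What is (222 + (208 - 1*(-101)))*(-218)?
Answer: -115758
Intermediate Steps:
(222 + (208 - 1*(-101)))*(-218) = (222 + (208 + 101))*(-218) = (222 + 309)*(-218) = 531*(-218) = -115758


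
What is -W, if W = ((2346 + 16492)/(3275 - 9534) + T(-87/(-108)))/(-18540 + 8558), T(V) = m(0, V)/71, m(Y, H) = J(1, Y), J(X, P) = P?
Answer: -9419/31238669 ≈ -0.00030152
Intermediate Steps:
m(Y, H) = Y
T(V) = 0 (T(V) = 0/71 = 0*(1/71) = 0)
W = 9419/31238669 (W = ((2346 + 16492)/(3275 - 9534) + 0)/(-18540 + 8558) = (18838/(-6259) + 0)/(-9982) = (18838*(-1/6259) + 0)*(-1/9982) = (-18838/6259 + 0)*(-1/9982) = -18838/6259*(-1/9982) = 9419/31238669 ≈ 0.00030152)
-W = -1*9419/31238669 = -9419/31238669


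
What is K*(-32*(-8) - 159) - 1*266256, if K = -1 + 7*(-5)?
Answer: -269748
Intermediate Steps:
K = -36 (K = -1 - 35 = -36)
K*(-32*(-8) - 159) - 1*266256 = -36*(-32*(-8) - 159) - 1*266256 = -36*(256 - 159) - 266256 = -36*97 - 266256 = -3492 - 266256 = -269748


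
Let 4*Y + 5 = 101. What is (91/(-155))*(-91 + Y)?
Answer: 6097/155 ≈ 39.336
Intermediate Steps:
Y = 24 (Y = -5/4 + (1/4)*101 = -5/4 + 101/4 = 24)
(91/(-155))*(-91 + Y) = (91/(-155))*(-91 + 24) = (91*(-1/155))*(-67) = -91/155*(-67) = 6097/155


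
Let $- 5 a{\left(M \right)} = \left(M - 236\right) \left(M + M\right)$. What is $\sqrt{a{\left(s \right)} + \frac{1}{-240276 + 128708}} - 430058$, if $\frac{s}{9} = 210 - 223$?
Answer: $-430058 + \frac{i \sqrt{321306773042965}}{139460} \approx -4.3006 \cdot 10^{5} + 128.53 i$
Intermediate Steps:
$s = -117$ ($s = 9 \left(210 - 223\right) = 9 \left(-13\right) = -117$)
$a{\left(M \right)} = - \frac{2 M \left(-236 + M\right)}{5}$ ($a{\left(M \right)} = - \frac{\left(M - 236\right) \left(M + M\right)}{5} = - \frac{\left(-236 + M\right) 2 M}{5} = - \frac{2 M \left(-236 + M\right)}{5}$)
$\sqrt{a{\left(s \right)} + \frac{1}{-240276 + 128708}} - 430058 = \sqrt{\frac{2}{5} \left(-117\right) \left(236 - -117\right) + \frac{1}{-240276 + 128708}} - 430058 = \sqrt{\frac{2}{5} \left(-117\right) \left(236 + 117\right) + \frac{1}{-111568}} - 430058 = \sqrt{\frac{2}{5} \left(-117\right) 353 - \frac{1}{111568}} - 430058 = \sqrt{- \frac{82602}{5} - \frac{1}{111568}} - 430058 = \sqrt{- \frac{9215739941}{557840}} - 430058 = \frac{i \sqrt{321306773042965}}{139460} - 430058 = -430058 + \frac{i \sqrt{321306773042965}}{139460}$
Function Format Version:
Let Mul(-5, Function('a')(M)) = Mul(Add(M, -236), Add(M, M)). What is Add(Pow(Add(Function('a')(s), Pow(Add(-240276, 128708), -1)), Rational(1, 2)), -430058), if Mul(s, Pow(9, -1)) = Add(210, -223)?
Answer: Add(-430058, Mul(Rational(1, 139460), I, Pow(321306773042965, Rational(1, 2)))) ≈ Add(-4.3006e+5, Mul(128.53, I))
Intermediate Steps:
s = -117 (s = Mul(9, Add(210, -223)) = Mul(9, -13) = -117)
Function('a')(M) = Mul(Rational(-2, 5), M, Add(-236, M)) (Function('a')(M) = Mul(Rational(-1, 5), Mul(Add(M, -236), Add(M, M))) = Mul(Rational(-1, 5), Mul(Add(-236, M), Mul(2, M))) = Mul(Rational(-1, 5), Mul(2, M, Add(-236, M))) = Mul(Rational(-2, 5), M, Add(-236, M)))
Add(Pow(Add(Function('a')(s), Pow(Add(-240276, 128708), -1)), Rational(1, 2)), -430058) = Add(Pow(Add(Mul(Rational(2, 5), -117, Add(236, Mul(-1, -117))), Pow(Add(-240276, 128708), -1)), Rational(1, 2)), -430058) = Add(Pow(Add(Mul(Rational(2, 5), -117, Add(236, 117)), Pow(-111568, -1)), Rational(1, 2)), -430058) = Add(Pow(Add(Mul(Rational(2, 5), -117, 353), Rational(-1, 111568)), Rational(1, 2)), -430058) = Add(Pow(Add(Rational(-82602, 5), Rational(-1, 111568)), Rational(1, 2)), -430058) = Add(Pow(Rational(-9215739941, 557840), Rational(1, 2)), -430058) = Add(Mul(Rational(1, 139460), I, Pow(321306773042965, Rational(1, 2))), -430058) = Add(-430058, Mul(Rational(1, 139460), I, Pow(321306773042965, Rational(1, 2))))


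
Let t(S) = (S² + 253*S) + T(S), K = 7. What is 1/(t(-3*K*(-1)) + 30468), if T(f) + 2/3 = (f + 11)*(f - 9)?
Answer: 3/109816 ≈ 2.7318e-5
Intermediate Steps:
T(f) = -⅔ + (-9 + f)*(11 + f) (T(f) = -⅔ + (f + 11)*(f - 9) = -⅔ + (11 + f)*(-9 + f) = -⅔ + (-9 + f)*(11 + f))
t(S) = -299/3 + 2*S² + 255*S (t(S) = (S² + 253*S) + (-299/3 + S² + 2*S) = -299/3 + 2*S² + 255*S)
1/(t(-3*K*(-1)) + 30468) = 1/((-299/3 + 2*(-3*7*(-1))² + 255*(-3*7*(-1))) + 30468) = 1/((-299/3 + 2*(-21*(-1))² + 255*(-21*(-1))) + 30468) = 1/((-299/3 + 2*21² + 255*21) + 30468) = 1/((-299/3 + 2*441 + 5355) + 30468) = 1/((-299/3 + 882 + 5355) + 30468) = 1/(18412/3 + 30468) = 1/(109816/3) = 3/109816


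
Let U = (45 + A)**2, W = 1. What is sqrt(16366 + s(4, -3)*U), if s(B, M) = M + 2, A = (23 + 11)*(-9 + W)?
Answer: 3*I*sqrt(3907) ≈ 187.52*I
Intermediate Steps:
A = -272 (A = (23 + 11)*(-9 + 1) = 34*(-8) = -272)
U = 51529 (U = (45 - 272)**2 = (-227)**2 = 51529)
s(B, M) = 2 + M
sqrt(16366 + s(4, -3)*U) = sqrt(16366 + (2 - 3)*51529) = sqrt(16366 - 1*51529) = sqrt(16366 - 51529) = sqrt(-35163) = 3*I*sqrt(3907)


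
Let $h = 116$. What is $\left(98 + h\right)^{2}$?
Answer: $45796$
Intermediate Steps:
$\left(98 + h\right)^{2} = \left(98 + 116\right)^{2} = 214^{2} = 45796$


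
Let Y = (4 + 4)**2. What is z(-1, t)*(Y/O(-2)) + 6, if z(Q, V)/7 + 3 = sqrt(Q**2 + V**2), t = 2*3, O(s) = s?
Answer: 678 - 224*sqrt(37) ≈ -684.54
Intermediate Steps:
Y = 64 (Y = 8**2 = 64)
t = 6
z(Q, V) = -21 + 7*sqrt(Q**2 + V**2)
z(-1, t)*(Y/O(-2)) + 6 = (-21 + 7*sqrt((-1)**2 + 6**2))*(64/(-2)) + 6 = (-21 + 7*sqrt(1 + 36))*(64*(-1/2)) + 6 = (-21 + 7*sqrt(37))*(-32) + 6 = (672 - 224*sqrt(37)) + 6 = 678 - 224*sqrt(37)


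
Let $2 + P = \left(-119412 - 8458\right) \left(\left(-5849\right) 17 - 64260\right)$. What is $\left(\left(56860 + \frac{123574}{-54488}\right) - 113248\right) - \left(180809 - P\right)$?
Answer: $\frac{570249250692697}{27244} \approx 2.0931 \cdot 10^{10}$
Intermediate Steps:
$P = 20931423908$ ($P = -2 + \left(-119412 - 8458\right) \left(\left(-5849\right) 17 - 64260\right) = -2 - 127870 \left(-99433 - 64260\right) = -2 - -20931423910 = -2 + 20931423910 = 20931423908$)
$\left(\left(56860 + \frac{123574}{-54488}\right) - 113248\right) - \left(180809 - P\right) = \left(\left(56860 + \frac{123574}{-54488}\right) - 113248\right) - \left(180809 - 20931423908\right) = \left(\left(56860 + 123574 \left(- \frac{1}{54488}\right)\right) - 113248\right) - \left(180809 - 20931423908\right) = \left(\left(56860 - \frac{61787}{27244}\right) - 113248\right) - -20931243099 = \left(\frac{1549032053}{27244} - 113248\right) + 20931243099 = - \frac{1536296459}{27244} + 20931243099 = \frac{570249250692697}{27244}$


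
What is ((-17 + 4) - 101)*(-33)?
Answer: 3762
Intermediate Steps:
((-17 + 4) - 101)*(-33) = (-13 - 101)*(-33) = -114*(-33) = 3762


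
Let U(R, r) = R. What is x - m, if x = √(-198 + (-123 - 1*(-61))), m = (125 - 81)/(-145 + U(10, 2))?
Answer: 44/135 + 2*I*√65 ≈ 0.32593 + 16.125*I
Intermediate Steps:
m = -44/135 (m = (125 - 81)/(-145 + 10) = 44/(-135) = 44*(-1/135) = -44/135 ≈ -0.32593)
x = 2*I*√65 (x = √(-198 + (-123 + 61)) = √(-198 - 62) = √(-260) = 2*I*√65 ≈ 16.125*I)
x - m = 2*I*√65 - 1*(-44/135) = 2*I*√65 + 44/135 = 44/135 + 2*I*√65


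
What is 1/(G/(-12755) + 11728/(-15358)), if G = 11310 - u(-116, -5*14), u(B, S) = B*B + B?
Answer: -19589129/11841390 ≈ -1.6543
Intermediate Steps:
u(B, S) = B + B² (u(B, S) = B² + B = B + B²)
G = -2030 (G = 11310 - (-116)*(1 - 116) = 11310 - (-116)*(-115) = 11310 - 1*13340 = 11310 - 13340 = -2030)
1/(G/(-12755) + 11728/(-15358)) = 1/(-2030/(-12755) + 11728/(-15358)) = 1/(-2030*(-1/12755) + 11728*(-1/15358)) = 1/(406/2551 - 5864/7679) = 1/(-11841390/19589129) = -19589129/11841390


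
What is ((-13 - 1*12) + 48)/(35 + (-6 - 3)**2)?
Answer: 23/116 ≈ 0.19828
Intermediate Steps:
((-13 - 1*12) + 48)/(35 + (-6 - 3)**2) = ((-13 - 12) + 48)/(35 + (-9)**2) = (-25 + 48)/(35 + 81) = 23/116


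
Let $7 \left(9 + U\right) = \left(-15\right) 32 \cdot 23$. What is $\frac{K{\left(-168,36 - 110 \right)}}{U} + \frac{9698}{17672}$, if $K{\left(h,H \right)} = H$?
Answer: $\frac{58415495}{98106108} \approx 0.59543$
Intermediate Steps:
$U = - \frac{11103}{7}$ ($U = -9 + \frac{\left(-15\right) 32 \cdot 23}{7} = -9 + \frac{\left(-480\right) 23}{7} = -9 + \frac{1}{7} \left(-11040\right) = -9 - \frac{11040}{7} = - \frac{11103}{7} \approx -1586.1$)
$\frac{K{\left(-168,36 - 110 \right)}}{U} + \frac{9698}{17672} = \frac{36 - 110}{- \frac{11103}{7}} + \frac{9698}{17672} = \left(36 - 110\right) \left(- \frac{7}{11103}\right) + 9698 \cdot \frac{1}{17672} = \left(-74\right) \left(- \frac{7}{11103}\right) + \frac{4849}{8836} = \frac{518}{11103} + \frac{4849}{8836} = \frac{58415495}{98106108}$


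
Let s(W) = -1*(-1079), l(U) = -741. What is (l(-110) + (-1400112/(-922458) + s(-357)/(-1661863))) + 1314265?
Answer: 335605511143464595/255499803209 ≈ 1.3135e+6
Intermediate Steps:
s(W) = 1079
(l(-110) + (-1400112/(-922458) + s(-357)/(-1661863))) + 1314265 = (-741 + (-1400112/(-922458) + 1079/(-1661863))) + 1314265 = (-741 + (-1400112*(-1/922458) + 1079*(-1/1661863))) + 1314265 = (-741 + (233352/153743 - 1079/1661863)) + 1314265 = (-741 + 387633166079/255499803209) + 1314265 = -188937721011790/255499803209 + 1314265 = 335605511143464595/255499803209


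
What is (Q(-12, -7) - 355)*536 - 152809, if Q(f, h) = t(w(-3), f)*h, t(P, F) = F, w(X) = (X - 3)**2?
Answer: -298065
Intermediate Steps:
w(X) = (-3 + X)**2
Q(f, h) = f*h
(Q(-12, -7) - 355)*536 - 152809 = (-12*(-7) - 355)*536 - 152809 = (84 - 355)*536 - 152809 = -271*536 - 152809 = -145256 - 152809 = -298065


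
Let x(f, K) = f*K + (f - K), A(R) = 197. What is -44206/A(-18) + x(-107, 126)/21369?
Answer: -947339869/4209693 ≈ -225.04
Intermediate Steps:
x(f, K) = f - K + K*f (x(f, K) = K*f + (f - K) = f - K + K*f)
-44206/A(-18) + x(-107, 126)/21369 = -44206/197 + (-107 - 1*126 + 126*(-107))/21369 = -44206*1/197 + (-107 - 126 - 13482)*(1/21369) = -44206/197 - 13715*1/21369 = -44206/197 - 13715/21369 = -947339869/4209693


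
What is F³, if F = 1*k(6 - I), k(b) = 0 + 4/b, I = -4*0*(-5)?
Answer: 8/27 ≈ 0.29630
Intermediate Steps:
I = 0 (I = 0*(-5) = 0)
k(b) = 4/b
F = ⅔ (F = 1*(4/(6 - 1*0)) = 1*(4/(6 + 0)) = 1*(4/6) = 1*(4*(⅙)) = 1*(⅔) = ⅔ ≈ 0.66667)
F³ = (⅔)³ = 8/27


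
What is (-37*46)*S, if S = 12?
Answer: -20424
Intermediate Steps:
(-37*46)*S = -37*46*12 = -1702*12 = -20424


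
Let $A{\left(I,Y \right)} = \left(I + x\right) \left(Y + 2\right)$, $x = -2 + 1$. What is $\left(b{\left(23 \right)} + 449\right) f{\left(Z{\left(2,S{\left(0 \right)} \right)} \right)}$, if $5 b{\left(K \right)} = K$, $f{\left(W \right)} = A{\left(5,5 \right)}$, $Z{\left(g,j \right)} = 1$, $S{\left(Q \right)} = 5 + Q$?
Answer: $\frac{63504}{5} \approx 12701.0$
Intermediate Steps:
$x = -1$
$A{\left(I,Y \right)} = \left(-1 + I\right) \left(2 + Y\right)$ ($A{\left(I,Y \right)} = \left(I - 1\right) \left(Y + 2\right) = \left(-1 + I\right) \left(2 + Y\right)$)
$f{\left(W \right)} = 28$ ($f{\left(W \right)} = -2 - 5 + 2 \cdot 5 + 5 \cdot 5 = -2 - 5 + 10 + 25 = 28$)
$b{\left(K \right)} = \frac{K}{5}$
$\left(b{\left(23 \right)} + 449\right) f{\left(Z{\left(2,S{\left(0 \right)} \right)} \right)} = \left(\frac{1}{5} \cdot 23 + 449\right) 28 = \left(\frac{23}{5} + 449\right) 28 = \frac{2268}{5} \cdot 28 = \frac{63504}{5}$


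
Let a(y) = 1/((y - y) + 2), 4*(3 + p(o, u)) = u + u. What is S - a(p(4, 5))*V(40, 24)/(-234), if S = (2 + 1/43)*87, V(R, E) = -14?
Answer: 1770845/10062 ≈ 175.99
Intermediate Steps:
p(o, u) = -3 + u/2 (p(o, u) = -3 + (u + u)/4 = -3 + (2*u)/4 = -3 + u/2)
a(y) = 1/2 (a(y) = 1/(0 + 2) = 1/2)
S = 7569/43 (S = (2 + 1/43)*87 = (87/43)*87 = 7569/43 ≈ 176.02)
S - a(p(4, 5))*V(40, 24)/(-234) = 7569/43 - (-14/(-234))/2 = 7569/43 - (-14*(-1/234))/2 = 7569/43 - 7/(2*117) = 7569/43 - 1*7/234 = 7569/43 - 7/234 = 1770845/10062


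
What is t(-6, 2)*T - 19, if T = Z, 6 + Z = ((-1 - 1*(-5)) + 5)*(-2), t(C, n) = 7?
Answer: -187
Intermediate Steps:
Z = -24 (Z = -6 + ((-1 - 1*(-5)) + 5)*(-2) = -6 + ((-1 + 5) + 5)*(-2) = -6 + (4 + 5)*(-2) = -6 + 9*(-2) = -6 - 18 = -24)
T = -24
t(-6, 2)*T - 19 = 7*(-24) - 19 = -168 - 19 = -187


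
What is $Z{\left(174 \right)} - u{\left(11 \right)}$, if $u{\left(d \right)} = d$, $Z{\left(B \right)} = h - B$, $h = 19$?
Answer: $-166$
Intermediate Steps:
$Z{\left(B \right)} = 19 - B$
$Z{\left(174 \right)} - u{\left(11 \right)} = \left(19 - 174\right) - 11 = -155 - 11 = -166$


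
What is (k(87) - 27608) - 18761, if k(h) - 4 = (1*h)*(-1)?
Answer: -46452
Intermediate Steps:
k(h) = 4 - h (k(h) = 4 + (1*h)*(-1) = 4 + h*(-1) = 4 - h)
(k(87) - 27608) - 18761 = ((4 - 1*87) - 27608) - 18761 = ((4 - 87) - 27608) - 18761 = (-83 - 27608) - 18761 = -27691 - 18761 = -46452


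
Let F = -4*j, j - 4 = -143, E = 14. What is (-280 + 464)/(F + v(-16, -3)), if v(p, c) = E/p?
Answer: 1472/4441 ≈ 0.33146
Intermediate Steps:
j = -139 (j = 4 - 143 = -139)
v(p, c) = 14/p
F = 556 (F = -4*(-139) = 556)
(-280 + 464)/(F + v(-16, -3)) = (-280 + 464)/(556 + 14/(-16)) = 184/(556 + 14*(-1/16)) = 184/(556 - 7/8) = 184/(4441/8) = 184*(8/4441) = 1472/4441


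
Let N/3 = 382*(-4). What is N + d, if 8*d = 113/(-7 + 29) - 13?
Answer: -806957/176 ≈ -4585.0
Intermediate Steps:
N = -4584 (N = 3*(382*(-4)) = 3*(-1528) = -4584)
d = -173/176 (d = (113/(-7 + 29) - 13)/8 = (113/22 - 13)/8 = (1/8)*(-173/22) = -173/176 ≈ -0.98295)
N + d = -4584 - 173/176 = -806957/176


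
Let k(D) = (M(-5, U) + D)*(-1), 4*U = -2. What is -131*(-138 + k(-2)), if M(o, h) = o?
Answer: 17161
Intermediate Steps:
U = -½ (U = (¼)*(-2) = -½ ≈ -0.50000)
k(D) = 5 - D (k(D) = (-5 + D)*(-1) = 5 - D)
-131*(-138 + k(-2)) = -131*(-138 + (5 - 1*(-2))) = -131*(-138 + (5 + 2)) = -131*(-138 + 7) = -131*(-131) = 17161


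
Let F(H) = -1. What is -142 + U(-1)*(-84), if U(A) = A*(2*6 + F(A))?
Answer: 782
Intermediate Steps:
U(A) = 11*A (U(A) = A*(2*6 - 1) = A*(12 - 1) = A*11 = 11*A)
-142 + U(-1)*(-84) = -142 + (11*(-1))*(-84) = -142 - 11*(-84) = -142 + 924 = 782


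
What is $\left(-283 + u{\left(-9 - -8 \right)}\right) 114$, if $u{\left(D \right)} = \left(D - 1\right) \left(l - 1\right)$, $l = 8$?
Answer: $-33858$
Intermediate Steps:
$u{\left(D \right)} = -7 + 7 D$ ($u{\left(D \right)} = \left(D - 1\right) \left(8 - 1\right) = \left(-1 + D\right) 7 = -7 + 7 D$)
$\left(-283 + u{\left(-9 - -8 \right)}\right) 114 = \left(-283 - \left(7 - 7 \left(-9 - -8\right)\right)\right) 114 = \left(-283 - \left(7 - 7 \left(-9 + 8\right)\right)\right) 114 = \left(-283 + \left(-7 + 7 \left(-1\right)\right)\right) 114 = \left(-283 - 14\right) 114 = \left(-297\right) 114 = -33858$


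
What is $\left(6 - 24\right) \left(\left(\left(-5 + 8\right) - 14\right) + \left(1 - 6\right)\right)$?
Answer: $288$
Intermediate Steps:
$\left(6 - 24\right) \left(\left(\left(-5 + 8\right) - 14\right) + \left(1 - 6\right)\right) = - 18 \left(\left(3 - 14\right) + \left(1 - 6\right)\right) = - 18 \left(-11 - 5\right) = \left(-18\right) \left(-16\right) = 288$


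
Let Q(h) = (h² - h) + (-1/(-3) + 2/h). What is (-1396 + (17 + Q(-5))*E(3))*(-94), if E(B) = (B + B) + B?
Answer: 457592/5 ≈ 91518.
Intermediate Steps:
E(B) = 3*B (E(B) = 2*B + B = 3*B)
Q(h) = ⅓ + h² - h + 2/h (Q(h) = (h² - h) + (-1*(-⅓) + 2/h) = (h² - h) + (⅓ + 2/h) = ⅓ + h² - h + 2/h)
(-1396 + (17 + Q(-5))*E(3))*(-94) = (-1396 + (17 + (⅓ + (-5)² - 1*(-5) + 2/(-5)))*(3*3))*(-94) = (-1396 + (17 + (⅓ + 25 + 5 + 2*(-⅕)))*9)*(-94) = (-1396 + (17 + (⅓ + 25 + 5 - ⅖))*9)*(-94) = (-1396 + (17 + 449/15)*9)*(-94) = (-1396 + (704/15)*9)*(-94) = (-1396 + 2112/5)*(-94) = -4868/5*(-94) = 457592/5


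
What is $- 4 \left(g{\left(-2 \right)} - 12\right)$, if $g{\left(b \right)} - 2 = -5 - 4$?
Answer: $76$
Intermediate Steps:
$g{\left(b \right)} = -7$ ($g{\left(b \right)} = 2 - 9 = -7$)
$- 4 \left(g{\left(-2 \right)} - 12\right) = - 4 \left(-7 - 12\right) = \left(-4\right) \left(-19\right) = 76$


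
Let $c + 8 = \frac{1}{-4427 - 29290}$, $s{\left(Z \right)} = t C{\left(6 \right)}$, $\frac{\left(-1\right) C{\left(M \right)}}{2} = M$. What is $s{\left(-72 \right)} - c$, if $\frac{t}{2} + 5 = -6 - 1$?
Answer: $\frac{9980233}{33717} \approx 296.0$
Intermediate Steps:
$C{\left(M \right)} = - 2 M$
$t = -24$ ($t = -10 + 2 \left(-6 - 1\right) = -10 + 2 \left(-7\right) = -10 - 14 = -24$)
$s{\left(Z \right)} = 288$ ($s{\left(Z \right)} = - 24 \left(\left(-2\right) 6\right) = \left(-24\right) \left(-12\right) = 288$)
$c = - \frac{269737}{33717}$ ($c = -8 + \frac{1}{-4427 - 29290} = -8 + \frac{1}{-33717} = -8 - \frac{1}{33717} = - \frac{269737}{33717} \approx -8.0$)
$s{\left(-72 \right)} - c = 288 - - \frac{269737}{33717} = 288 + \frac{269737}{33717} = \frac{9980233}{33717}$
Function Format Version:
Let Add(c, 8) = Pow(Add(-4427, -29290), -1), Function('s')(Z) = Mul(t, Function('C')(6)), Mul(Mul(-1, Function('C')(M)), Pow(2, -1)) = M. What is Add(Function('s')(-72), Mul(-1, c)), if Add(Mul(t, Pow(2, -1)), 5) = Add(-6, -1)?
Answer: Rational(9980233, 33717) ≈ 296.00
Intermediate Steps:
Function('C')(M) = Mul(-2, M)
t = -24 (t = Add(-10, Mul(2, Add(-6, -1))) = Add(-10, Mul(2, -7)) = Add(-10, -14) = -24)
Function('s')(Z) = 288 (Function('s')(Z) = Mul(-24, Mul(-2, 6)) = Mul(-24, -12) = 288)
c = Rational(-269737, 33717) (c = Add(-8, Pow(Add(-4427, -29290), -1)) = Add(-8, Pow(-33717, -1)) = Add(-8, Rational(-1, 33717)) = Rational(-269737, 33717) ≈ -8.0000)
Add(Function('s')(-72), Mul(-1, c)) = Add(288, Mul(-1, Rational(-269737, 33717))) = Add(288, Rational(269737, 33717)) = Rational(9980233, 33717)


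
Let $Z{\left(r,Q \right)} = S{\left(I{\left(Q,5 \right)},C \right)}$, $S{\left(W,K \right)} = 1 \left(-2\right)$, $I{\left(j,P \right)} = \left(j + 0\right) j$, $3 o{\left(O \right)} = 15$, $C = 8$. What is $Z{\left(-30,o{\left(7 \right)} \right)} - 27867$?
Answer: $-27869$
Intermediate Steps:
$o{\left(O \right)} = 5$ ($o{\left(O \right)} = \frac{1}{3} \cdot 15 = 5$)
$I{\left(j,P \right)} = j^{2}$ ($I{\left(j,P \right)} = j j = j^{2}$)
$S{\left(W,K \right)} = -2$
$Z{\left(r,Q \right)} = -2$
$Z{\left(-30,o{\left(7 \right)} \right)} - 27867 = -2 - 27867 = -27869$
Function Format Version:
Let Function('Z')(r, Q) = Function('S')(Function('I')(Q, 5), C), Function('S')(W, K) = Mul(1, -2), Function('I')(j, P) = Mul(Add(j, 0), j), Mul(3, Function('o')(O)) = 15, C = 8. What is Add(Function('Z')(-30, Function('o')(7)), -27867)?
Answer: -27869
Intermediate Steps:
Function('o')(O) = 5 (Function('o')(O) = Mul(Rational(1, 3), 15) = 5)
Function('I')(j, P) = Pow(j, 2) (Function('I')(j, P) = Mul(j, j) = Pow(j, 2))
Function('S')(W, K) = -2
Function('Z')(r, Q) = -2
Add(Function('Z')(-30, Function('o')(7)), -27867) = Add(-2, -27867) = -27869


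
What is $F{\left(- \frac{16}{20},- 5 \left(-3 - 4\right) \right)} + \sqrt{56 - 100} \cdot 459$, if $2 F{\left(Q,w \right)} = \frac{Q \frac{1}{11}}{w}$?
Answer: $- \frac{2}{1925} + 918 i \sqrt{11} \approx -0.001039 + 3044.7 i$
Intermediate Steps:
$F{\left(Q,w \right)} = \frac{Q}{22 w}$ ($F{\left(Q,w \right)} = \frac{\frac{Q}{11} \frac{1}{w}}{2} = \frac{\frac{1}{11} Q \frac{1}{w}}{2} = \frac{Q}{22 w}$)
$F{\left(- \frac{16}{20},- 5 \left(-3 - 4\right) \right)} + \sqrt{56 - 100} \cdot 459 = \frac{\left(-16\right) \frac{1}{20}}{22 \left(- 5 \left(-3 - 4\right)\right)} + \sqrt{56 - 100} \cdot 459 = \frac{\left(-16\right) \frac{1}{20}}{22 \left(- 5 \left(-3 - 4\right)\right)} + \sqrt{-44} \cdot 459 = \frac{1}{22} \left(- \frac{4}{5}\right) \frac{1}{\left(-5\right) \left(-7\right)} + 2 i \sqrt{11} \cdot 459 = \frac{1}{22} \left(- \frac{4}{5}\right) \frac{1}{35} + 918 i \sqrt{11} = - \frac{2}{1925} + 918 i \sqrt{11}$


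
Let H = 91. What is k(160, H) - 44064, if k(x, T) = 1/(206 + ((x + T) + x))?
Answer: -27187487/617 ≈ -44064.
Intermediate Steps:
k(x, T) = 1/(206 + T + 2*x) (k(x, T) = 1/(206 + ((T + x) + x)) = 1/(206 + (T + 2*x)) = 1/(206 + T + 2*x))
k(160, H) - 44064 = 1/(206 + 91 + 2*160) - 44064 = 1/(206 + 91 + 320) - 44064 = 1/617 - 44064 = -27187487/617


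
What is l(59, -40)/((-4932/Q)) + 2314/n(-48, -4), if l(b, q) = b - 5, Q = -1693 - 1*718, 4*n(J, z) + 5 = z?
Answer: -2471047/2466 ≈ -1002.0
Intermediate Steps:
n(J, z) = -5/4 + z/4
Q = -2411 (Q = -1693 - 718 = -2411)
l(b, q) = -5 + b
l(59, -40)/((-4932/Q)) + 2314/n(-48, -4) = (-5 + 59)/((-4932/(-2411))) + 2314/(-5/4 + (1/4)*(-4)) = 54/((-4932*(-1/2411))) + 2314/(-5/4 - 1) = 54/(4932/2411) + 2314/(-9/4) = 54*(2411/4932) + 2314*(-4/9) = 7233/274 - 9256/9 = -2471047/2466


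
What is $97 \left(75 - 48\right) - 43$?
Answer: $2576$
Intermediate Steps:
$97 \left(75 - 48\right) - 43 = 97 \cdot 27 - 43 = 2619 - 43 = 2576$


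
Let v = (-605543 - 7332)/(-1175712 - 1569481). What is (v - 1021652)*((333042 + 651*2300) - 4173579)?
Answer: 6571915847486135757/2745193 ≈ 2.3940e+12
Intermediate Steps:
v = 612875/2745193 (v = -612875/(-2745193) = -612875*(-1/2745193) = 612875/2745193 ≈ 0.22325)
(v - 1021652)*((333042 + 651*2300) - 4173579) = (612875/2745193 - 1021652)*((333042 + 651*2300) - 4173579) = -2804631305961*((333042 + 1497300) - 4173579)/2745193 = -2804631305961*(1830342 - 4173579)/2745193 = -2804631305961/2745193*(-2343237) = 6571915847486135757/2745193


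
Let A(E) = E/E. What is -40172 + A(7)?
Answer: -40171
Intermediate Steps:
A(E) = 1
-40172 + A(7) = -40172 + 1 = -40171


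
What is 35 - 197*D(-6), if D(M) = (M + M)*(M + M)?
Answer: -28333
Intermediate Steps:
D(M) = 4*M**2 (D(M) = (2*M)*(2*M) = 4*M**2)
35 - 197*D(-6) = 35 - 788*(-6)**2 = 35 - 788*36 = 35 - 197*144 = 35 - 28368 = -28333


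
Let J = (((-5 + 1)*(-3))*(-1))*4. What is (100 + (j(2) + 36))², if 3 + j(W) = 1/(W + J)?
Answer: 37417689/2116 ≈ 17683.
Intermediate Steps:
J = -48 (J = (-4*(-3)*(-1))*4 = (12*(-1))*4 = -12*4 = -48)
j(W) = -3 + 1/(-48 + W) (j(W) = -3 + 1/(W - 48) = -3 + 1/(-48 + W))
(100 + (j(2) + 36))² = (100 + ((145 - 3*2)/(-48 + 2) + 36))² = (100 + ((145 - 6)/(-46) + 36))² = (100 + (-1/46*139 + 36))² = (100 + (-139/46 + 36))² = (100 + 1517/46)² = (6117/46)² = 37417689/2116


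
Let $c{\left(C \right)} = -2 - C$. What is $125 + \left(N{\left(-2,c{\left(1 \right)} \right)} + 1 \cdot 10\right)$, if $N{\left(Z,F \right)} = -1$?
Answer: $134$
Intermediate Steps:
$125 + \left(N{\left(-2,c{\left(1 \right)} \right)} + 1 \cdot 10\right) = 125 + \left(-1 + 1 \cdot 10\right) = 125 + \left(-1 + 10\right) = 125 + 9 = 134$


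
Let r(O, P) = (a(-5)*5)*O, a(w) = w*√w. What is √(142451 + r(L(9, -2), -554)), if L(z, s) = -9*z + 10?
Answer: √(142451 + 1775*I*√5) ≈ 377.46 + 5.257*I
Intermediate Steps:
L(z, s) = 10 - 9*z
a(w) = w^(3/2)
r(O, P) = -25*I*O*√5 (r(O, P) = ((-5)^(3/2)*5)*O = (-5*I*√5*5)*O = (-25*I*√5)*O = -25*I*O*√5)
√(142451 + r(L(9, -2), -554)) = √(142451 - 25*I*(10 - 9*9)*√5) = √(142451 - 25*I*(10 - 81)*√5) = √(142451 - 25*I*(-71)*√5) = √(142451 + 1775*I*√5)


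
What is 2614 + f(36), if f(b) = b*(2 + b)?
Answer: 3982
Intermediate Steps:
2614 + f(36) = 2614 + 36*(2 + 36) = 2614 + 36*38 = 2614 + 1368 = 3982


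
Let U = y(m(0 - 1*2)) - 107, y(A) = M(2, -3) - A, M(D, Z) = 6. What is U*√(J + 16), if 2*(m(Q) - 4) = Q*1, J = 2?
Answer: -312*√2 ≈ -441.23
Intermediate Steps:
m(Q) = 4 + Q/2 (m(Q) = 4 + (Q*1)/2 = 4 + Q/2)
y(A) = 6 - A
U = -104 (U = (6 - (4 + (0 - 1*2)/2)) - 107 = (6 - (4 + (0 - 2)/2)) - 107 = (6 - (4 + (½)*(-2))) - 107 = (6 - (4 - 1)) - 107 = (6 - 1*3) - 107 = (6 - 3) - 107 = 3 - 107 = -104)
U*√(J + 16) = -104*√(2 + 16) = -312*√2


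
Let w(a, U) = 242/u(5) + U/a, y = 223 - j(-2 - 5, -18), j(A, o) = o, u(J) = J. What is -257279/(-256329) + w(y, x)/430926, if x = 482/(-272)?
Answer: 1322786281739/1317754470960 ≈ 1.0038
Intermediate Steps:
y = 241 (y = 223 - 1*(-18) = 223 + 18 = 241)
x = -241/136 (x = 482*(-1/272) = -241/136 ≈ -1.7721)
w(a, U) = 242/5 + U/a
-257279/(-256329) + w(y, x)/430926 = -257279/(-256329) + (242/5 - 241/136/241)/430926 = -257279*(-1/256329) + (242/5 - 241/136*1/241)*(1/430926) = 13541/13491 + (242/5 - 1/136)*(1/430926) = 13541/13491 + (32907/680)*(1/430926) = 13541/13491 + 10969/97676560 = 1322786281739/1317754470960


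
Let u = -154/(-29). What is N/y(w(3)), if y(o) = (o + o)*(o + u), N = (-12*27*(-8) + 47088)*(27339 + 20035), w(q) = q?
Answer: 11375444880/241 ≈ 4.7201e+7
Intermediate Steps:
u = 154/29 (u = -154*(-1/29) = 154/29 ≈ 5.3103)
N = 2353540320 (N = (-324*(-8) + 47088)*47374 = (2592 + 47088)*47374 = 49680*47374 = 2353540320)
y(o) = 2*o*(154/29 + o) (y(o) = (o + o)*(o + 154/29) = (2*o)*(154/29 + o) = 2*o*(154/29 + o))
N/y(w(3)) = 2353540320/(((2/29)*3*(154 + 29*3))) = 2353540320/(((2/29)*3*(154 + 87))) = 2353540320/(((2/29)*3*241)) = 2353540320/(1446/29) = 2353540320*(29/1446) = 11375444880/241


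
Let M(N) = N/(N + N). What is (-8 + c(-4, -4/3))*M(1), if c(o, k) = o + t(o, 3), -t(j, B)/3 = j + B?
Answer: -9/2 ≈ -4.5000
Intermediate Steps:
t(j, B) = -3*B - 3*j (t(j, B) = -3*(j + B) = -3*(B + j) = -3*B - 3*j)
c(o, k) = -9 - 2*o (c(o, k) = o + (-3*3 - 3*o) = o + (-9 - 3*o) = -9 - 2*o)
M(N) = 1/2 (M(N) = N/((2*N)) = N*(1/(2*N)) = 1/2)
(-8 + c(-4, -4/3))*M(1) = (-8 + (-9 - 2*(-4)))*(1/2) = (-8 + (-9 + 8))*(1/2) = (-8 - 1)*(1/2) = -9*1/2 = -9/2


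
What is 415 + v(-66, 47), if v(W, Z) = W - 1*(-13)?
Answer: 362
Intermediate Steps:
v(W, Z) = 13 + W (v(W, Z) = W + 13 = 13 + W)
415 + v(-66, 47) = 415 + (13 - 66) = 415 - 53 = 362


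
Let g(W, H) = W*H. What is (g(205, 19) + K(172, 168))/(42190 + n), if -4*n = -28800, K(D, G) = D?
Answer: 4067/49390 ≈ 0.082345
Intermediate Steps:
g(W, H) = H*W
n = 7200 (n = -¼*(-28800) = 7200)
(g(205, 19) + K(172, 168))/(42190 + n) = (19*205 + 172)/(42190 + 7200) = (3895 + 172)/49390 = 4067*(1/49390) = 4067/49390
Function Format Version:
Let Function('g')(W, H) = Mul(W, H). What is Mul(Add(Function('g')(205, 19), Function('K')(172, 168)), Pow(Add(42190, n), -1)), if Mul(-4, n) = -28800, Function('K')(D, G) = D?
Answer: Rational(4067, 49390) ≈ 0.082345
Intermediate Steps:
Function('g')(W, H) = Mul(H, W)
n = 7200 (n = Mul(Rational(-1, 4), -28800) = 7200)
Mul(Add(Function('g')(205, 19), Function('K')(172, 168)), Pow(Add(42190, n), -1)) = Mul(Add(Mul(19, 205), 172), Pow(Add(42190, 7200), -1)) = Mul(Add(3895, 172), Pow(49390, -1)) = Mul(4067, Rational(1, 49390)) = Rational(4067, 49390)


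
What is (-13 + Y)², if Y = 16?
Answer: 9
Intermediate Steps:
(-13 + Y)² = (-13 + 16)² = 3² = 9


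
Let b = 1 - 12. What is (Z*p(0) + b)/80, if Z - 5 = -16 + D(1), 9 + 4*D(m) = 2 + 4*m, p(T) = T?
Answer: -11/80 ≈ -0.13750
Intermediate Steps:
D(m) = -7/4 + m (D(m) = -9/4 + (2 + 4*m)/4 = -9/4 + (1/2 + m) = -7/4 + m)
b = -11
Z = -47/4 (Z = 5 + (-16 + (-7/4 + 1)) = 5 + (-16 - 3/4) = 5 - 67/4 = -47/4 ≈ -11.750)
(Z*p(0) + b)/80 = (-47/4*0 - 11)/80 = (0 - 11)/80 = (1/80)*(-11) = -11/80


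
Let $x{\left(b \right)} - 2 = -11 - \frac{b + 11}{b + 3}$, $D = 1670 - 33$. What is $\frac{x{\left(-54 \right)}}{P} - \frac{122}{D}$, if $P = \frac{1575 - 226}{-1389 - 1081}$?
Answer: $\frac{106388858}{5927577} \approx 17.948$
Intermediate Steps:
$D = 1637$
$P = - \frac{71}{130}$ ($P = \frac{1349}{-2470} = 1349 \left(- \frac{1}{2470}\right) = - \frac{71}{130} \approx -0.54615$)
$x{\left(b \right)} = -9 - \frac{11 + b}{3 + b}$ ($x{\left(b \right)} = 2 - \left(11 + \frac{b + 11}{b + 3}\right) = 2 - \left(11 + \frac{11 + b}{3 + b}\right) = -9 - \frac{11 + b}{3 + b}$)
$\frac{x{\left(-54 \right)}}{P} - \frac{122}{D} = \frac{2 \frac{1}{3 - 54} \left(-19 - -270\right)}{- \frac{71}{130}} - \frac{122}{1637} = \frac{2 \left(-19 + 270\right)}{-51} \left(- \frac{130}{71}\right) - \frac{122}{1637} = 2 \left(- \frac{1}{51}\right) 251 \left(- \frac{130}{71}\right) - \frac{122}{1637} = \left(- \frac{502}{51}\right) \left(- \frac{130}{71}\right) - \frac{122}{1637} = \frac{65260}{3621} - \frac{122}{1637} = \frac{106388858}{5927577}$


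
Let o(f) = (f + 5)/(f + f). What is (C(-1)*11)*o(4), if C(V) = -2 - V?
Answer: -99/8 ≈ -12.375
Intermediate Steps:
o(f) = (5 + f)/(2*f) (o(f) = (5 + f)/((2*f)) = (5 + f)*(1/(2*f)) = (5 + f)/(2*f))
(C(-1)*11)*o(4) = ((-2 - 1*(-1))*11)*((1/2)*(5 + 4)/4) = ((-2 + 1)*11)*((1/2)*(1/4)*9) = -1*11*(9/8) = -11*9/8 = -99/8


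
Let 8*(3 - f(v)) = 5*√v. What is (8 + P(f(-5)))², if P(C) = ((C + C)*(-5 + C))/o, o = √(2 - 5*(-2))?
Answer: 1037513/12288 - 509*√3/12 - 10*I*√15/3 + 2545*I*√5/768 ≈ 10.965 - 5.5001*I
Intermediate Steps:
f(v) = 3 - 5*√v/8
o = 2*√3 (o = √(2 + 10) = √12 = 2*√3 ≈ 3.4641)
P(C) = C*√3*(-5 + C)/3 (P(C) = ((C + C)*(-5 + C))/((2*√3)) = ((2*C)*(-5 + C))*(√3/6) = (2*C*(-5 + C))*(√3/6) = C*√3*(-5 + C)/3)
(8 + P(f(-5)))² = (8 + (3 - 5*I*√5/8)*√3*(-5 + (3 - 5*I*√5/8))/3)² = (8 + (3 - 5*I*√5/8)*√3*(-2 - 5*I*√5/8)/3)² = (8 + √3*(-2 - 5*I*√5/8)*(3 - 5*I*√5/8)/3)²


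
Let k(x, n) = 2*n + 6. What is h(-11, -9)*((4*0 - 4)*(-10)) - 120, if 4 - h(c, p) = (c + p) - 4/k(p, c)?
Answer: 830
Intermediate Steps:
k(x, n) = 6 + 2*n
h(c, p) = 4 - c - p + 4/(6 + 2*c) (h(c, p) = 4 - ((c + p) - 4/(6 + 2*c)) = 4 - (c + p - 4/(6 + 2*c)) = 4 + (-c - p + 4/(6 + 2*c)) = 4 - c - p + 4/(6 + 2*c))
h(-11, -9)*((4*0 - 4)*(-10)) - 120 = ((2 + (3 - 11)*(4 - 1*(-11) - 1*(-9)))/(3 - 11))*((4*0 - 4)*(-10)) - 120 = ((2 - 8*(4 + 11 + 9))/(-8))*((0 - 4)*(-10)) - 120 = (-(2 - 8*24)/8)*(-4*(-10)) - 120 = -(2 - 192)/8*40 - 120 = -⅛*(-190)*40 - 120 = (95/4)*40 - 120 = 950 - 120 = 830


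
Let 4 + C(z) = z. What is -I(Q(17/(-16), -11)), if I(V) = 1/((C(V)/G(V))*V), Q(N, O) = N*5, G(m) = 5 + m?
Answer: 16/2533 ≈ 0.0063166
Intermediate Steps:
C(z) = -4 + z
Q(N, O) = 5*N
I(V) = (5 + V)/(V*(-4 + V)) (I(V) = 1/(((-4 + V)/(5 + V))*V) = 1/(V*(-4 + V)/(5 + V)) = (5 + V)/(V*(-4 + V)))
-I(Q(17/(-16), -11)) = -(5 + 5*(17/(-16)))/((5*(17/(-16)))*(-4 + 5*(17/(-16)))) = -(5 + 5*(17*(-1/16)))/((5*(17*(-1/16)))*(-4 + 5*(17*(-1/16)))) = -(5 + 5*(-17/16))/((5*(-17/16))*(-4 + 5*(-17/16))) = -(5 - 85/16)/((-85/16)*(-4 - 85/16)) = -(-16)*(-5)/(85*(-149/16)*16) = -(-16)*(-16)*(-5)/(85*149*16) = -1*(-16/2533) = 16/2533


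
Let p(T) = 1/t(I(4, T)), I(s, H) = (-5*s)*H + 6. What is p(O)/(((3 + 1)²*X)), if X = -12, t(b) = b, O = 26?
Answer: 1/98688 ≈ 1.0133e-5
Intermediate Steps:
I(s, H) = 6 - 5*H*s (I(s, H) = -5*H*s + 6 = 6 - 5*H*s)
p(T) = 1/(6 - 20*T) (p(T) = 1/(6 - 5*T*4) = 1/(6 - 20*T))
p(O)/(((3 + 1)²*X)) = (-1/(-6 + 20*26))/(((3 + 1)²*(-12))) = (-1/(-6 + 520))/((4²*(-12))) = (-1/514)/((16*(-12))) = -1*1/514/(-192) = -1/514*(-1/192) = 1/98688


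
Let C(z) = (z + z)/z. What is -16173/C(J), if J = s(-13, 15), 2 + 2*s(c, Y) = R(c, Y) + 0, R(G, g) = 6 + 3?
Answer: -16173/2 ≈ -8086.5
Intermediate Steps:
R(G, g) = 9
s(c, Y) = 7/2 (s(c, Y) = -1 + (9 + 0)/2 = -1 + (½)*9 = -1 + 9/2 = 7/2)
J = 7/2 ≈ 3.5000
C(z) = 2 (C(z) = (2*z)/z = 2)
-16173/C(J) = -16173/2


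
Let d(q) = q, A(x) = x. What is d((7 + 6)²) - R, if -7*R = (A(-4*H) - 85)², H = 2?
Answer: 9832/7 ≈ 1404.6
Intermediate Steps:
R = -8649/7 (R = -(-4*2 - 85)²/7 = -(-8 - 85)²/7 = -⅐*(-93)² = -⅐*8649 = -8649/7 ≈ -1235.6)
d((7 + 6)²) - R = (7 + 6)² - 1*(-8649/7) = 13² + 8649/7 = 169 + 8649/7 = 9832/7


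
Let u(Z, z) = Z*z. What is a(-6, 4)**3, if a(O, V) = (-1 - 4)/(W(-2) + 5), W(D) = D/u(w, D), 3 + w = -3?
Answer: -27000/24389 ≈ -1.1071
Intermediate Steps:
w = -6 (w = -3 - 3 = -6)
W(D) = -1/6 (W(D) = D/((-6*D)) = D*(-1/(6*D)) = -1/6)
a(O, V) = -30/29 (a(O, V) = (-1 - 4)/(-1/6 + 5) = -5/29/6 = -5*6/29 = -30/29)
a(-6, 4)**3 = (-30/29)**3 = -27000/24389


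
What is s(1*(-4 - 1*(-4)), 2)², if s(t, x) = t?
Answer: 0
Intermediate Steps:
s(1*(-4 - 1*(-4)), 2)² = (1*(-4 - 1*(-4)))² = (1*(-4 + 4))² = (1*0)² = 0² = 0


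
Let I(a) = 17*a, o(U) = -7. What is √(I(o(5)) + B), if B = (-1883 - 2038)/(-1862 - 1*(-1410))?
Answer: I*√5634971/226 ≈ 10.504*I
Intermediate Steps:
B = 3921/452 (B = -3921/(-1862 + 1410) = -3921/(-452) = -3921*(-1/452) = 3921/452 ≈ 8.6748)
√(I(o(5)) + B) = √(17*(-7) + 3921/452) = √(-119 + 3921/452) = √(-49867/452) = I*√5634971/226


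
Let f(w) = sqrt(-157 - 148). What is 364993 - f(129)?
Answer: 364993 - I*sqrt(305) ≈ 3.6499e+5 - 17.464*I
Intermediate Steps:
f(w) = I*sqrt(305) (f(w) = sqrt(-305) = I*sqrt(305))
364993 - f(129) = 364993 - I*sqrt(305)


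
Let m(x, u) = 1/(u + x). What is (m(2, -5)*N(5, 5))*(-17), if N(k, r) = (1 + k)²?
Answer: 204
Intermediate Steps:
(m(2, -5)*N(5, 5))*(-17) = ((1 + 5)²/(-5 + 2))*(-17) = (6²/(-3))*(-17) = -⅓*36*(-17) = -12*(-17) = 204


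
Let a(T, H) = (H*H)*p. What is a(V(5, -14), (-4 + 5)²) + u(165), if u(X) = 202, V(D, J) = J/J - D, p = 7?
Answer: 209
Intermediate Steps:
V(D, J) = 1 - D
a(T, H) = 7*H² (a(T, H) = (H*H)*7 = H²*7 = 7*H²)
a(V(5, -14), (-4 + 5)²) + u(165) = 7*((-4 + 5)²)² + 202 = 7*(1²)² + 202 = 7*1² + 202 = 7*1 + 202 = 7 + 202 = 209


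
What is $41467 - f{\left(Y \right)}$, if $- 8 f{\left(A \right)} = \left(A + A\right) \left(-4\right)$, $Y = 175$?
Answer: $41292$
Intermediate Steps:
$f{\left(A \right)} = A$ ($f{\left(A \right)} = - \frac{\left(A + A\right) \left(-4\right)}{8} = - \frac{2 A \left(-4\right)}{8} = - \frac{\left(-8\right) A}{8} = A$)
$41467 - f{\left(Y \right)} = 41467 - 175 = 41292$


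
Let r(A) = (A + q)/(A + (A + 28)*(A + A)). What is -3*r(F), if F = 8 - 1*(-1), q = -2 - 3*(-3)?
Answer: -16/225 ≈ -0.071111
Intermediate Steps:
q = 7 (q = -2 + 9 = 7)
F = 9 (F = 8 + 1 = 9)
r(A) = (7 + A)/(A + 2*A*(28 + A)) (r(A) = (A + 7)/(A + (A + 28)*(A + A)) = (7 + A)/(A + (28 + A)*(2*A)) = (7 + A)/(A + 2*A*(28 + A)))
-3*r(F) = -3*(7 + 9)/(9*(57 + 2*9)) = -16/(3*(57 + 18)) = -16/(3*75) = -3*16/675 = -16/225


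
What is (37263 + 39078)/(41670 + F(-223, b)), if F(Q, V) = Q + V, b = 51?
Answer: 76341/41498 ≈ 1.8396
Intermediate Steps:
(37263 + 39078)/(41670 + F(-223, b)) = (37263 + 39078)/(41670 + (-223 + 51)) = 76341/(41670 - 172) = 76341/41498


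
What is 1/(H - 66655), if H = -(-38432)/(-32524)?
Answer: -8131/541981413 ≈ -1.5002e-5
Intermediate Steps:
H = -9608/8131 (H = -(-38432)*(-1)/32524 = -1*9608/8131 = -9608/8131 ≈ -1.1817)
1/(H - 66655) = 1/(-9608/8131 - 66655) = 1/(-541981413/8131) = -8131/541981413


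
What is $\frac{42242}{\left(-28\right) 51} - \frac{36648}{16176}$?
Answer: $- \frac{3831458}{120309} \approx -31.847$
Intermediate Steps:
$\frac{42242}{\left(-28\right) 51} - \frac{36648}{16176} = \frac{42242}{-1428} - \frac{1527}{674} = 42242 \left(- \frac{1}{1428}\right) - \frac{1527}{674} = - \frac{21121}{714} - \frac{1527}{674} = - \frac{3831458}{120309}$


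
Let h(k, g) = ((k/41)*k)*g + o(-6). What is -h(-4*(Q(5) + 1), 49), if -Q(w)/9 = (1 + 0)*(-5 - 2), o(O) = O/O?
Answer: -3211305/41 ≈ -78325.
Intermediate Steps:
o(O) = 1
Q(w) = 63 (Q(w) = -9*(1 + 0)*(-5 - 2) = -9*(-7) = 63)
h(k, g) = 1 + g*k²/41 (h(k, g) = ((k/41)*k)*g + 1 = (k²/41)*g + 1 = g*k²/41 + 1 = 1 + g*k²/41)
-h(-4*(Q(5) + 1), 49) = -(1 + (1/41)*49*(-4*(63 + 1))²) = -(1 + (1/41)*49*(-4*64)²) = -(1 + (1/41)*49*(-256)²) = -(1 + (1/41)*49*65536) = -(1 + 3211264/41) = -1*3211305/41 = -3211305/41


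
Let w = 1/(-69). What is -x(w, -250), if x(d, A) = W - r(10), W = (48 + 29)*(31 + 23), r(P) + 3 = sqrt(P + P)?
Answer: -4161 + 2*sqrt(5) ≈ -4156.5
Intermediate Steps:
r(P) = -3 + sqrt(2)*sqrt(P) (r(P) = -3 + sqrt(P + P) = -3 + sqrt(2*P) = -3 + sqrt(2)*sqrt(P))
W = 4158 (W = 77*54 = 4158)
w = -1/69 ≈ -0.014493
x(d, A) = 4161 - 2*sqrt(5) (x(d, A) = 4158 - (-3 + sqrt(2)*sqrt(10)) = 4158 - (-3 + 2*sqrt(5)) = 4158 + (3 - 2*sqrt(5)) = 4161 - 2*sqrt(5))
-x(w, -250) = -(4161 - 2*sqrt(5)) = -4161 + 2*sqrt(5)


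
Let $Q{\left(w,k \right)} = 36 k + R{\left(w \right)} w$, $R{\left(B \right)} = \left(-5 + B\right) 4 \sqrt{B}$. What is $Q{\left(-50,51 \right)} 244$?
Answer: $447984 + 13420000 i \sqrt{2} \approx 4.4798 \cdot 10^{5} + 1.8979 \cdot 10^{7} i$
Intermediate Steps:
$R{\left(B \right)} = \sqrt{B} \left(-20 + 4 B\right)$ ($R{\left(B \right)} = \left(-20 + 4 B\right) \sqrt{B} = \sqrt{B} \left(-20 + 4 B\right)$)
$Q{\left(w,k \right)} = 36 k + 4 w^{\frac{3}{2}} \left(-5 + w\right)$ ($Q{\left(w,k \right)} = 36 k + 4 \sqrt{w} \left(-5 + w\right) w = 36 k + 4 w^{\frac{3}{2}} \left(-5 + w\right)$)
$Q{\left(-50,51 \right)} 244 = \left(36 \cdot 51 + 4 \left(-50\right)^{\frac{3}{2}} \left(-5 - 50\right)\right) 244 = \left(1836 + 4 \left(- 250 i \sqrt{2}\right) \left(-55\right)\right) 244 = \left(1836 + 55000 i \sqrt{2}\right) 244 = 447984 + 13420000 i \sqrt{2}$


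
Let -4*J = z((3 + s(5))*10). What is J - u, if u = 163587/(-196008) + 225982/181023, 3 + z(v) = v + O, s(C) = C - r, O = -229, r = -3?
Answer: 355839464419/11827318728 ≈ 30.086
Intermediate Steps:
s(C) = 3 + C (s(C) = C - 1*(-3) = C + 3 = 3 + C)
z(v) = -232 + v (z(v) = -3 + (v - 229) = -3 + (-229 + v) = -232 + v)
J = 61/2 (J = -(-232 + (3 + (3 + 5))*10)/4 = -(-232 + (3 + 8)*10)/4 = -(-232 + 11*10)/4 = -(-232 + 110)/4 = -1/4*(-122) = 61/2 ≈ 30.500)
u = 4893756785/11827318728 (u = 163587*(-1/196008) + 225982*(1/181023) = -54529/65336 + 225982/181023 = 4893756785/11827318728 ≈ 0.41377)
J - u = 61/2 - 1*4893756785/11827318728 = 61/2 - 4893756785/11827318728 = 355839464419/11827318728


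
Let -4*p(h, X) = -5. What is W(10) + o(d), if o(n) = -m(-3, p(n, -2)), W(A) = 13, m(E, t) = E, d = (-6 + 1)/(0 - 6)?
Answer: 16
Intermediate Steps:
p(h, X) = 5/4 (p(h, X) = -¼*(-5) = 5/4)
d = ⅚ (d = -5/(-6) = -5*(-⅙) = ⅚ ≈ 0.83333)
o(n) = 3 (o(n) = -1*(-3) = 3)
W(10) + o(d) = 13 + 3 = 16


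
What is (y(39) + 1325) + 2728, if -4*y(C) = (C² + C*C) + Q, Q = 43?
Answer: 13127/4 ≈ 3281.8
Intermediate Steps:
y(C) = -43/4 - C²/2 (y(C) = -((C² + C*C) + 43)/4 = -((C² + C²) + 43)/4 = -(2*C² + 43)/4 = -(43 + 2*C²)/4 = -43/4 - C²/2)
(y(39) + 1325) + 2728 = ((-43/4 - ½*39²) + 1325) + 2728 = ((-43/4 - ½*1521) + 1325) + 2728 = ((-43/4 - 1521/2) + 1325) + 2728 = (-3085/4 + 1325) + 2728 = 2215/4 + 2728 = 13127/4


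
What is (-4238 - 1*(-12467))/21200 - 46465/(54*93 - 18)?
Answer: -235970021/26521200 ≈ -8.8974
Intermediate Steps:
(-4238 - 1*(-12467))/21200 - 46465/(54*93 - 18) = (-4238 + 12467)*(1/21200) - 46465/(5022 - 18) = 8229*(1/21200) - 46465/5004 = 8229/21200 - 46465*1/5004 = 8229/21200 - 46465/5004 = -235970021/26521200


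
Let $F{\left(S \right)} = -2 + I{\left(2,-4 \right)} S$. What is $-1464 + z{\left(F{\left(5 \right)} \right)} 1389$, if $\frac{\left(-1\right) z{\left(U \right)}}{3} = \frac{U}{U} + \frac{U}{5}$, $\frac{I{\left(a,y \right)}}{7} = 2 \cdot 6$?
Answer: $- \frac{1769961}{5} \approx -3.5399 \cdot 10^{5}$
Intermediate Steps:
$I{\left(a,y \right)} = 84$ ($I{\left(a,y \right)} = 7 \cdot 2 \cdot 6 = 7 \cdot 12 = 84$)
$F{\left(S \right)} = -2 + 84 S$
$z{\left(U \right)} = -3 - \frac{3 U}{5}$ ($z{\left(U \right)} = - 3 \left(\frac{U}{U} + \frac{U}{5}\right) = - 3 \left(1 + U \frac{1}{5}\right) = - 3 \left(1 + \frac{U}{5}\right) = -3 - \frac{3 U}{5}$)
$-1464 + z{\left(F{\left(5 \right)} \right)} 1389 = -1464 + \left(-3 - \frac{3 \left(-2 + 84 \cdot 5\right)}{5}\right) 1389 = -1464 + \left(-3 - \frac{3 \left(-2 + 420\right)}{5}\right) 1389 = -1464 + \left(-3 - \frac{1254}{5}\right) 1389 = -1464 - \frac{1762641}{5} = - \frac{1769961}{5}$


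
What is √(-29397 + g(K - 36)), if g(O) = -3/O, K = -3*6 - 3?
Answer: I*√10612298/19 ≈ 171.46*I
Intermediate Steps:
K = -21 (K = -18 - 3 = -21)
√(-29397 + g(K - 36)) = √(-29397 - 3/(-21 - 36)) = √(-29397 - 3/(-57)) = √(-29397 - 3*(-1/57)) = √(-29397 + 1/19) = √(-558542/19) = I*√10612298/19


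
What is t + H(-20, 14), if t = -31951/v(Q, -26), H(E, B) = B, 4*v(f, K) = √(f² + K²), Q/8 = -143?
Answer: 14 - 63902*√1937/25181 ≈ -97.688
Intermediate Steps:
Q = -1144 (Q = 8*(-143) = -1144)
v(f, K) = √(K² + f²)/4 (v(f, K) = √(f² + K²)/4 = √(K² + f²)/4)
t = -63902*√1937/25181 (t = -31951*4/√((-26)² + (-1144)²) = -31951*4/√(676 + 1308736) = -31951*2*√1937/25181 = -63902*√1937/25181 ≈ -111.69)
t + H(-20, 14) = -63902*√1937/25181 + 14 = 14 - 63902*√1937/25181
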